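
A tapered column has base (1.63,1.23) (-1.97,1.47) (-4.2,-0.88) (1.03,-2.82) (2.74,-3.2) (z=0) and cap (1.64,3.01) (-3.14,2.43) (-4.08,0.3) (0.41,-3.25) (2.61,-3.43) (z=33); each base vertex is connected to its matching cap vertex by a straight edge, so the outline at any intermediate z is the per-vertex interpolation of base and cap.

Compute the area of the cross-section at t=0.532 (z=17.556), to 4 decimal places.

Area at t=0.532: 23.7900

Cross-section at t=0.532: each vertex is (1-t)·p0[i] + t·p1[i].
  v1: (1-0.532)·(1.63,1.23) + 0.532·(1.64,3.01) = (1.6353,2.1770)
  v2: (1-0.532)·(-1.97,1.47) + 0.532·(-3.14,2.43) = (-2.5924,1.9807)
  v3: (1-0.532)·(-4.2,-0.88) + 0.532·(-4.08,0.3) = (-4.1362,-0.2522)
  v4: (1-0.532)·(1.03,-2.82) + 0.532·(0.41,-3.25) = (0.7002,-3.0488)
  v5: (1-0.532)·(2.74,-3.2) + 0.532·(2.61,-3.43) = (2.6708,-3.3224)
Shoelace sum Σ(x_i·y_{i+1} − x_{i+1}·y_i):
  i=1: 1.6353·1.9807 − -2.5924·2.1770 = +8.8827 (running +8.8827)
  i=2: -2.5924·-0.2522 − -4.1362·1.9807 = +8.8465 (running +17.7292)
  i=3: -4.1362·-3.0488 − 0.7002·-0.2522 = +12.7868 (running +30.5160)
  i=4: 0.7002·-3.3224 − 2.6708·-3.0488 = +5.8166 (running +36.3326)
  i=5: 2.6708·2.1770 − 1.6353·-3.3224 = +11.2474 (running +47.5800)
Area = |Σ|/2 = |47.5800|/2 = 23.7900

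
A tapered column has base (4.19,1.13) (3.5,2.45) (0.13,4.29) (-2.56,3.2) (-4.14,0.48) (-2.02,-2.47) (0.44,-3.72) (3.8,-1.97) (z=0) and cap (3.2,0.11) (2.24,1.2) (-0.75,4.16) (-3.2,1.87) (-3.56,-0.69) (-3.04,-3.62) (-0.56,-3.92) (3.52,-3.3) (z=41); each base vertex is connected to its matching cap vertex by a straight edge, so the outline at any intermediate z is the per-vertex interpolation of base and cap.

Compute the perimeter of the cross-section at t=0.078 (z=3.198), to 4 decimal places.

Cross-section at t=0.078: each vertex is (1-t)·p0[i] + t·p1[i].
  v1: (1-0.078)·(4.19,1.13) + 0.078·(3.2,0.11) = (4.1128,1.0504)
  v2: (1-0.078)·(3.5,2.45) + 0.078·(2.24,1.2) = (3.4017,2.3525)
  v3: (1-0.078)·(0.13,4.29) + 0.078·(-0.75,4.16) = (0.0614,4.2799)
  v4: (1-0.078)·(-2.56,3.2) + 0.078·(-3.2,1.87) = (-2.6099,3.0963)
  v5: (1-0.078)·(-4.14,0.48) + 0.078·(-3.56,-0.69) = (-4.0948,0.3887)
  v6: (1-0.078)·(-2.02,-2.47) + 0.078·(-3.04,-3.62) = (-2.0996,-2.5597)
  v7: (1-0.078)·(0.44,-3.72) + 0.078·(-0.56,-3.92) = (0.3620,-3.7356)
  v8: (1-0.078)·(3.8,-1.97) + 0.078·(3.52,-3.3) = (3.7782,-2.0737)
Perimeter = Σ |v_{i+1} − v_i|:
  edge 1→2: √(-0.7111² + 1.3021²) = 1.4836 (running 1.4836)
  edge 2→3: √(-3.3404² + 1.9274²) = 3.8565 (running 5.3401)
  edge 3→4: √(-2.6713² + -1.1836²) = 2.9218 (running 8.2618)
  edge 4→5: √(-1.4848² + -2.7075²) = 3.0879 (running 11.3498)
  edge 5→6: √(1.9952² + -2.9484²) = 3.5601 (running 14.9099)
  edge 6→7: √(2.4616² + -1.1759²) = 2.7280 (running 17.6379)
  edge 7→8: √(3.4162² + 1.6619²) = 3.7989 (running 21.4368)
  edge 8→1: √(0.3346² + 3.1242²) = 3.1420 (running 24.5788)
Perimeter = 24.5788

Perimeter at t=0.078: 24.5788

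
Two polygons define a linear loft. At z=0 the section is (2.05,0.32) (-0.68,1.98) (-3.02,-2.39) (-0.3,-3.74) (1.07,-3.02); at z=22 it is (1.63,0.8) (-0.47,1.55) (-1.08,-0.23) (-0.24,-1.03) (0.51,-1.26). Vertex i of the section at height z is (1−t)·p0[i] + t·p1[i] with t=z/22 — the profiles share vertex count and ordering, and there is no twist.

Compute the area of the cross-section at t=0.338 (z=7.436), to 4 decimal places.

Cross-section at t=0.338: each vertex is (1-t)·p0[i] + t·p1[i].
  v1: (1-0.338)·(2.05,0.32) + 0.338·(1.63,0.8) = (1.9080,0.4822)
  v2: (1-0.338)·(-0.68,1.98) + 0.338·(-0.47,1.55) = (-0.6090,1.8347)
  v3: (1-0.338)·(-3.02,-2.39) + 0.338·(-1.08,-0.23) = (-2.3643,-1.6599)
  v4: (1-0.338)·(-0.3,-3.74) + 0.338·(-0.24,-1.03) = (-0.2797,-2.8240)
  v5: (1-0.338)·(1.07,-3.02) + 0.338·(0.51,-1.26) = (0.8807,-2.4251)
Shoelace sum Σ(x_i·y_{i+1} − x_{i+1}·y_i):
  i=1: 1.9080·1.8347 − -0.6090·0.4822 = +3.7943 (running +3.7943)
  i=2: -0.6090·-1.6599 − -2.3643·1.8347 = +5.3486 (running +9.1429)
  i=3: -2.3643·-2.8240 − -0.2797·-1.6599 = +6.2125 (running +15.3553)
  i=4: -0.2797·-2.4251 − 0.8807·-2.8240 = +3.1655 (running +18.5209)
  i=5: 0.8807·0.4822 − 1.9080·-2.4251 = +5.0519 (running +23.5728)
Area = |Σ|/2 = |23.5728|/2 = 11.7864

Area at t=0.338: 11.7864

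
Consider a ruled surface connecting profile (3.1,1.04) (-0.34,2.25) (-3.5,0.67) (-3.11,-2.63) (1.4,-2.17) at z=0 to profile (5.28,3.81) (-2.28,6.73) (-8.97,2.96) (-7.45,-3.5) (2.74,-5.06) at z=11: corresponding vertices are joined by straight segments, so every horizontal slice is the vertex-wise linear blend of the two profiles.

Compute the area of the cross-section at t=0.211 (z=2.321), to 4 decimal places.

Cross-section at t=0.211: each vertex is (1-t)·p0[i] + t·p1[i].
  v1: (1-0.211)·(3.1,1.04) + 0.211·(5.28,3.81) = (3.5600,1.6245)
  v2: (1-0.211)·(-0.34,2.25) + 0.211·(-2.28,6.73) = (-0.7493,3.1953)
  v3: (1-0.211)·(-3.5,0.67) + 0.211·(-8.97,2.96) = (-4.6542,1.1532)
  v4: (1-0.211)·(-3.11,-2.63) + 0.211·(-7.45,-3.5) = (-4.0257,-2.8136)
  v5: (1-0.211)·(1.4,-2.17) + 0.211·(2.74,-5.06) = (1.6827,-2.7798)
Shoelace sum Σ(x_i·y_{i+1} − x_{i+1}·y_i):
  i=1: 3.5600·3.1953 − -0.7493·1.6245 = +12.5924 (running +12.5924)
  i=2: -0.7493·1.1532 − -4.6542·3.1953 = +14.0072 (running +26.5997)
  i=3: -4.6542·-2.8136 − -4.0257·1.1532 = +17.7373 (running +44.3369)
  i=4: -4.0257·-2.7798 − 1.6827·-2.8136 = +15.9252 (running +60.2622)
  i=5: 1.6827·1.6245 − 3.5600·-2.7798 = +12.6296 (running +72.8917)
Area = |Σ|/2 = |72.8917|/2 = 36.4459

Area at t=0.211: 36.4459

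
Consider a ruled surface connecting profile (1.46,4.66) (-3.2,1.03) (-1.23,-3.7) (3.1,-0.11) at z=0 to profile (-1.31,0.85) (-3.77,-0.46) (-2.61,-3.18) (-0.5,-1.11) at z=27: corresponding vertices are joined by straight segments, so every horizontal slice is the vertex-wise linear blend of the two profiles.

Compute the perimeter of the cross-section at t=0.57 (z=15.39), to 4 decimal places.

Perimeter at t=0.57: 15.4792

Cross-section at t=0.57: each vertex is (1-t)·p0[i] + t·p1[i].
  v1: (1-0.57)·(1.46,4.66) + 0.57·(-1.31,0.85) = (-0.1189,2.4883)
  v2: (1-0.57)·(-3.2,1.03) + 0.57·(-3.77,-0.46) = (-3.5249,0.1807)
  v3: (1-0.57)·(-1.23,-3.7) + 0.57·(-2.61,-3.18) = (-2.0166,-3.4036)
  v4: (1-0.57)·(3.1,-0.11) + 0.57·(-0.5,-1.11) = (1.0480,-0.6800)
Perimeter = Σ |v_{i+1} − v_i|:
  edge 1→2: √(-3.4060² + -2.3076²) = 4.1141 (running 4.1141)
  edge 2→3: √(1.5083² + -3.5843²) = 3.8887 (running 8.0028)
  edge 3→4: √(3.0646² + 2.7236²) = 4.1000 (running 12.1028)
  edge 4→1: √(-1.1669² + 3.1683²) = 3.3764 (running 15.4792)
Perimeter = 15.4792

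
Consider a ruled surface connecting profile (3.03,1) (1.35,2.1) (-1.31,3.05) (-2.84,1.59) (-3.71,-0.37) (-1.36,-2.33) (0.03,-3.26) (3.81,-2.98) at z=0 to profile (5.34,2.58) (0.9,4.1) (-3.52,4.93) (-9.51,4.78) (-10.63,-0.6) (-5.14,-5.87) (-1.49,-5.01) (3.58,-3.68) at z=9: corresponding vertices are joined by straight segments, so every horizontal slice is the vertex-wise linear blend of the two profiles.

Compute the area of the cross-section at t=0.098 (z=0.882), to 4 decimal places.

Area at t=0.098: 38.0800

Cross-section at t=0.098: each vertex is (1-t)·p0[i] + t·p1[i].
  v1: (1-0.098)·(3.03,1) + 0.098·(5.34,2.58) = (3.2564,1.1548)
  v2: (1-0.098)·(1.35,2.1) + 0.098·(0.9,4.1) = (1.3059,2.2960)
  v3: (1-0.098)·(-1.31,3.05) + 0.098·(-3.52,4.93) = (-1.5266,3.2342)
  v4: (1-0.098)·(-2.84,1.59) + 0.098·(-9.51,4.78) = (-3.4937,1.9026)
  v5: (1-0.098)·(-3.71,-0.37) + 0.098·(-10.63,-0.6) = (-4.3882,-0.3925)
  v6: (1-0.098)·(-1.36,-2.33) + 0.098·(-5.14,-5.87) = (-1.7304,-2.6769)
  v7: (1-0.098)·(0.03,-3.26) + 0.098·(-1.49,-5.01) = (-0.1190,-3.4315)
  v8: (1-0.098)·(3.81,-2.98) + 0.098·(3.58,-3.68) = (3.7875,-3.0486)
Shoelace sum Σ(x_i·y_{i+1} − x_{i+1}·y_i):
  i=1: 3.2564·2.2960 − 1.3059·1.1548 = +5.9685 (running +5.9685)
  i=2: 1.3059·3.2342 − -1.5266·2.2960 = +7.7286 (running +13.6972)
  i=3: -1.5266·1.9026 − -3.4937·3.2342 = +8.3948 (running +22.0920)
  i=4: -3.4937·-0.3925 − -4.3882·1.9026 = +9.7204 (running +31.8124)
  i=5: -4.3882·-2.6769 − -1.7304·-0.3925 = +11.0675 (running +42.8799)
  i=6: -1.7304·-3.4315 − -0.1190·-2.6769 = +5.6196 (running +48.4994)
  i=7: -0.1190·-3.0486 − 3.7875·-3.4315 = +13.3593 (running +61.8588)
  i=8: 3.7875·1.1548 − 3.2564·-3.0486 = +14.3013 (running +76.1601)
Area = |Σ|/2 = |76.1601|/2 = 38.0800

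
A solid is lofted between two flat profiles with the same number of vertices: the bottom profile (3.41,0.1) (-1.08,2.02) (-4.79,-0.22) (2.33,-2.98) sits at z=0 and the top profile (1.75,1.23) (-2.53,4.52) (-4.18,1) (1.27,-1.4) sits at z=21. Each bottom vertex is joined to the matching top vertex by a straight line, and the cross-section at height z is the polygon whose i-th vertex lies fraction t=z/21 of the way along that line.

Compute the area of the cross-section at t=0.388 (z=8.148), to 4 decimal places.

Area at t=0.388: 20.1121

Cross-section at t=0.388: each vertex is (1-t)·p0[i] + t·p1[i].
  v1: (1-0.388)·(3.41,0.1) + 0.388·(1.75,1.23) = (2.7659,0.5384)
  v2: (1-0.388)·(-1.08,2.02) + 0.388·(-2.53,4.52) = (-1.6426,2.9900)
  v3: (1-0.388)·(-4.79,-0.22) + 0.388·(-4.18,1) = (-4.5533,0.2534)
  v4: (1-0.388)·(2.33,-2.98) + 0.388·(1.27,-1.4) = (1.9187,-2.3670)
Shoelace sum Σ(x_i·y_{i+1} − x_{i+1}·y_i):
  i=1: 2.7659·2.9900 − -1.6426·0.5384 = +9.1545 (running +9.1545)
  i=2: -1.6426·0.2534 − -4.5533·2.9900 = +13.1983 (running +22.3528)
  i=3: -4.5533·-2.3670 − 1.9187·0.2534 = +10.2914 (running +32.6442)
  i=4: 1.9187·0.5384 − 2.7659·-2.3670 = +7.5799 (running +40.2241)
Area = |Σ|/2 = |40.2241|/2 = 20.1121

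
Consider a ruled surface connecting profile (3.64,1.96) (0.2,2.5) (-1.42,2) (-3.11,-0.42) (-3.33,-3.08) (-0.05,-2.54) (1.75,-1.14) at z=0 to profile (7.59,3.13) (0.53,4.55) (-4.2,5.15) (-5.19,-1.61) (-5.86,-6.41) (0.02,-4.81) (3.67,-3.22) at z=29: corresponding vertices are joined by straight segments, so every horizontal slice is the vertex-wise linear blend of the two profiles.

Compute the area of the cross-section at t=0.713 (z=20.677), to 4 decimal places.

Area at t=0.713: 71.0072

Cross-section at t=0.713: each vertex is (1-t)·p0[i] + t·p1[i].
  v1: (1-0.713)·(3.64,1.96) + 0.713·(7.59,3.13) = (6.4564,2.7942)
  v2: (1-0.713)·(0.2,2.5) + 0.713·(0.53,4.55) = (0.4353,3.9616)
  v3: (1-0.713)·(-1.42,2) + 0.713·(-4.2,5.15) = (-3.4021,4.2460)
  v4: (1-0.713)·(-3.11,-0.42) + 0.713·(-5.19,-1.61) = (-4.5930,-1.2685)
  v5: (1-0.713)·(-3.33,-3.08) + 0.713·(-5.86,-6.41) = (-5.1339,-5.4543)
  v6: (1-0.713)·(-0.05,-2.54) + 0.713·(0.02,-4.81) = (-0.0001,-4.1585)
  v7: (1-0.713)·(1.75,-1.14) + 0.713·(3.67,-3.22) = (3.1190,-2.6230)
Shoelace sum Σ(x_i·y_{i+1} − x_{i+1}·y_i):
  i=1: 6.4564·3.9616 − 0.4353·2.7942 = +24.3615 (running +24.3615)
  i=2: 0.4353·4.2460 − -3.4021·3.9616 = +15.3263 (running +39.6878)
  i=3: -3.4021·-1.2685 − -4.5930·4.2460 = +23.8173 (running +63.5051)
  i=4: -4.5930·-5.4543 − -5.1339·-1.2685 = +18.5396 (running +82.0447)
  i=5: -5.1339·-4.1585 − -0.0001·-5.4543 = +21.3488 (running +103.3936)
  i=6: -0.0001·-2.6230 − 3.1190·-4.1585 = +12.9705 (running +116.3640)
  i=7: 3.1190·2.7942 − 6.4564·-2.6230 = +25.6503 (running +142.0143)
Area = |Σ|/2 = |142.0143|/2 = 71.0072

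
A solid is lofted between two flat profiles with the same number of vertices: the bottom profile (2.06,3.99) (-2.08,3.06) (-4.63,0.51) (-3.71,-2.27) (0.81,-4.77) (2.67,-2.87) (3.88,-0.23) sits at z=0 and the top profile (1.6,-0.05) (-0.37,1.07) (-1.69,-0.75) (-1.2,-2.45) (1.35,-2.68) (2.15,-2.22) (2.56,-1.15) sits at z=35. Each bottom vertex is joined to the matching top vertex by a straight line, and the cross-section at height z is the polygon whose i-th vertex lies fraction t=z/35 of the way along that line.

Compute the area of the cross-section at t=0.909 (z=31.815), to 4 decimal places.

Area at t=0.909: 12.9177

Cross-section at t=0.909: each vertex is (1-t)·p0[i] + t·p1[i].
  v1: (1-0.909)·(2.06,3.99) + 0.909·(1.6,-0.05) = (1.6419,0.3176)
  v2: (1-0.909)·(-2.08,3.06) + 0.909·(-0.37,1.07) = (-0.5256,1.2511)
  v3: (1-0.909)·(-4.63,0.51) + 0.909·(-1.69,-0.75) = (-1.9575,-0.6353)
  v4: (1-0.909)·(-3.71,-2.27) + 0.909·(-1.2,-2.45) = (-1.4284,-2.4336)
  v5: (1-0.909)·(0.81,-4.77) + 0.909·(1.35,-2.68) = (1.3009,-2.8702)
  v6: (1-0.909)·(2.67,-2.87) + 0.909·(2.15,-2.22) = (2.1973,-2.2792)
  v7: (1-0.909)·(3.88,-0.23) + 0.909·(2.56,-1.15) = (2.6801,-1.0663)
Shoelace sum Σ(x_i·y_{i+1} − x_{i+1}·y_i):
  i=1: 1.6419·1.2511 − -0.5256·0.3176 = +2.2211 (running +2.2211)
  i=2: -0.5256·-0.6353 − -1.9575·1.2511 = +2.7830 (running +5.0041)
  i=3: -1.9575·-2.4336 − -1.4284·-0.6353 = +3.8564 (running +8.8605)
  i=4: -1.4284·-2.8702 − 1.3009·-2.4336 = +7.2656 (running +16.1261)
  i=5: 1.3009·-2.2792 − 2.1973·-2.8702 = +3.3419 (running +19.4679)
  i=6: 2.1973·-1.0663 − 2.6801·-2.2792 = +3.7654 (running +23.2334)
  i=7: 2.6801·0.3176 − 1.6419·-1.0663 = +2.6020 (running +25.8354)
Area = |Σ|/2 = |25.8354|/2 = 12.9177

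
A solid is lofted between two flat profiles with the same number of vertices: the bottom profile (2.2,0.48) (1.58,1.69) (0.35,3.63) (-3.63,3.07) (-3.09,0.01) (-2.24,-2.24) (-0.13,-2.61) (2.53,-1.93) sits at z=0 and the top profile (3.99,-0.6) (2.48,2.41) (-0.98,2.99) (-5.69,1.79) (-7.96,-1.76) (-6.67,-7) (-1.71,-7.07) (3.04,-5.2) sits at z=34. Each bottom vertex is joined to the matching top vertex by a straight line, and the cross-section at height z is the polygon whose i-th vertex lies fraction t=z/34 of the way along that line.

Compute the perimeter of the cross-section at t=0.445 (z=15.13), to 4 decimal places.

Cross-section at t=0.445: each vertex is (1-t)·p0[i] + t·p1[i].
  v1: (1-0.445)·(2.2,0.48) + 0.445·(3.99,-0.6) = (2.9966,-0.0006)
  v2: (1-0.445)·(1.58,1.69) + 0.445·(2.48,2.41) = (1.9805,2.0104)
  v3: (1-0.445)·(0.35,3.63) + 0.445·(-0.98,2.99) = (-0.2419,3.3452)
  v4: (1-0.445)·(-3.63,3.07) + 0.445·(-5.69,1.79) = (-4.5467,2.5004)
  v5: (1-0.445)·(-3.09,0.01) + 0.445·(-7.96,-1.76) = (-5.2572,-0.7776)
  v6: (1-0.445)·(-2.24,-2.24) + 0.445·(-6.67,-7) = (-4.2114,-4.3582)
  v7: (1-0.445)·(-0.13,-2.61) + 0.445·(-1.71,-7.07) = (-0.8331,-4.5947)
  v8: (1-0.445)·(2.53,-1.93) + 0.445·(3.04,-5.2) = (2.7569,-3.3851)
Perimeter = Σ |v_{i+1} − v_i|:
  edge 1→2: √(-1.0161² + 2.0110²) = 2.2531 (running 2.2531)
  edge 2→3: √(-2.2223² + 1.3348²) = 2.5924 (running 4.8455)
  edge 3→4: √(-4.3048² + -0.8448²) = 4.3870 (running 9.2325)
  edge 4→5: √(-0.7105² + -3.2780²) = 3.3542 (running 12.5866)
  edge 5→6: √(1.0458² + -3.5806²) = 3.7302 (running 16.3168)
  edge 6→7: √(3.3783² + -0.2365²) = 3.3865 (running 19.7033)
  edge 7→8: √(3.5900² + 1.2095²) = 3.7883 (running 23.4916)
  edge 8→1: √(0.2396² + 3.3845²) = 3.3930 (running 26.8846)
Perimeter = 26.8846

Perimeter at t=0.445: 26.8846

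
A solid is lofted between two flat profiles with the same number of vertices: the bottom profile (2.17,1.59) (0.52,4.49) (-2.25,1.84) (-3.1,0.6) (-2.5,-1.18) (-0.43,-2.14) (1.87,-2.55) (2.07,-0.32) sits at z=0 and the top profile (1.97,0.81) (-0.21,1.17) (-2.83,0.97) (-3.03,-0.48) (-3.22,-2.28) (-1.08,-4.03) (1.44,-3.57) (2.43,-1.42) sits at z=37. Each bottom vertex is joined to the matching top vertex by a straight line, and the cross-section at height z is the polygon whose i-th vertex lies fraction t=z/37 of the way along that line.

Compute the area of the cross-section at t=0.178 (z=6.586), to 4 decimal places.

Cross-section at t=0.178: each vertex is (1-t)·p0[i] + t·p1[i].
  v1: (1-0.178)·(2.17,1.59) + 0.178·(1.97,0.81) = (2.1344,1.4512)
  v2: (1-0.178)·(0.52,4.49) + 0.178·(-0.21,1.17) = (0.3901,3.8990)
  v3: (1-0.178)·(-2.25,1.84) + 0.178·(-2.83,0.97) = (-2.3532,1.6851)
  v4: (1-0.178)·(-3.1,0.6) + 0.178·(-3.03,-0.48) = (-3.0875,0.4078)
  v5: (1-0.178)·(-2.5,-1.18) + 0.178·(-3.22,-2.28) = (-2.6282,-1.3758)
  v6: (1-0.178)·(-0.43,-2.14) + 0.178·(-1.08,-4.03) = (-0.5457,-2.4764)
  v7: (1-0.178)·(1.87,-2.55) + 0.178·(1.44,-3.57) = (1.7935,-2.7316)
  v8: (1-0.178)·(2.07,-0.32) + 0.178·(2.43,-1.42) = (2.1341,-0.5158)
Shoelace sum Σ(x_i·y_{i+1} − x_{i+1}·y_i):
  i=1: 2.1344·3.8990 − 0.3901·1.4512 = +7.7561 (running +7.7561)
  i=2: 0.3901·1.6851 − -2.3532·3.8990 = +9.8327 (running +17.5888)
  i=3: -2.3532·0.4078 − -3.0875·1.6851 = +4.2434 (running +21.8321)
  i=4: -3.0875·-1.3758 − -2.6282·0.4078 = +5.3195 (running +27.1516)
  i=5: -2.6282·-2.4764 − -0.5457·-1.3758 = +5.7577 (running +32.9093)
  i=6: -0.5457·-2.7316 − 1.7935·-2.4764 = +5.9320 (running +38.8413)
  i=7: 1.7935·-0.5158 − 2.1341·-2.7316 = +4.9043 (running +43.7456)
  i=8: 2.1341·1.4512 − 2.1344·-0.5158 = +4.1978 (running +47.9434)
Area = |Σ|/2 = |47.9434|/2 = 23.9717

Area at t=0.178: 23.9717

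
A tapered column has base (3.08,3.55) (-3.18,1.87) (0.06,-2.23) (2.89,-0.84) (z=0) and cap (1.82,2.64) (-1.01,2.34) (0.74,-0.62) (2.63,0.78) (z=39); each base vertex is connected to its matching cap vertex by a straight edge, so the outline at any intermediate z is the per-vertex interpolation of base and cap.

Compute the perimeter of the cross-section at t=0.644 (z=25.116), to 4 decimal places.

Cross-section at t=0.644: each vertex is (1-t)·p0[i] + t·p1[i].
  v1: (1-0.644)·(3.08,3.55) + 0.644·(1.82,2.64) = (2.2686,2.9640)
  v2: (1-0.644)·(-3.18,1.87) + 0.644·(-1.01,2.34) = (-1.7825,2.1727)
  v3: (1-0.644)·(0.06,-2.23) + 0.644·(0.74,-0.62) = (0.4979,-1.1932)
  v4: (1-0.644)·(2.89,-0.84) + 0.644·(2.63,0.78) = (2.7226,0.2033)
Perimeter = Σ |v_{i+1} − v_i|:
  edge 1→2: √(-4.0511² + -0.7913²) = 4.1276 (running 4.1276)
  edge 2→3: √(2.2804² + -3.3658²) = 4.0656 (running 8.1933)
  edge 3→4: √(2.2246² + 1.3964²) = 2.6266 (running 10.8199)
  edge 4→1: √(-0.4540² + 2.7607²) = 2.7978 (running 13.6176)
Perimeter = 13.6176

Perimeter at t=0.644: 13.6176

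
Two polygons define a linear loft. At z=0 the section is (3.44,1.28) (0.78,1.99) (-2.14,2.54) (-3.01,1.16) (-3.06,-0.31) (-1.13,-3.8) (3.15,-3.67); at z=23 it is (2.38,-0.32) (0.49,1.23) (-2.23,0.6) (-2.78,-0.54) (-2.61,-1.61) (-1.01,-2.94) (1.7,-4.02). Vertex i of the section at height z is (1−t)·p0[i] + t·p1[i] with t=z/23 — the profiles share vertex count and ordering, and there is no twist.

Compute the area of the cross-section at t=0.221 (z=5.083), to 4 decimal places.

Area at t=0.221: 29.1400

Cross-section at t=0.221: each vertex is (1-t)·p0[i] + t·p1[i].
  v1: (1-0.221)·(3.44,1.28) + 0.221·(2.38,-0.32) = (3.2057,0.9264)
  v2: (1-0.221)·(0.78,1.99) + 0.221·(0.49,1.23) = (0.7159,1.8220)
  v3: (1-0.221)·(-2.14,2.54) + 0.221·(-2.23,0.6) = (-2.1599,2.1113)
  v4: (1-0.221)·(-3.01,1.16) + 0.221·(-2.78,-0.54) = (-2.9592,0.7843)
  v5: (1-0.221)·(-3.06,-0.31) + 0.221·(-2.61,-1.61) = (-2.9606,-0.5973)
  v6: (1-0.221)·(-1.13,-3.8) + 0.221·(-1.01,-2.94) = (-1.1035,-3.6099)
  v7: (1-0.221)·(3.15,-3.67) + 0.221·(1.7,-4.02) = (2.8296,-3.7473)
Shoelace sum Σ(x_i·y_{i+1} − x_{i+1}·y_i):
  i=1: 3.2057·1.8220 − 0.7159·0.9264 = +5.1778 (running +5.1778)
  i=2: 0.7159·2.1113 − -2.1599·1.8220 = +5.4469 (running +10.6246)
  i=3: -2.1599·0.7843 − -2.9592·2.1113 = +4.5536 (running +15.1782)
  i=4: -2.9592·-0.5973 − -2.9606·0.7843 = +4.0895 (running +19.2677)
  i=5: -2.9606·-3.6099 − -1.1035·-0.5973 = +10.0283 (running +29.2960)
  i=6: -1.1035·-3.7473 − 2.8296·-3.6099 = +14.3496 (running +43.6456)
  i=7: 2.8296·0.9264 − 3.2057·-3.7473 = +14.6343 (running +58.2799)
Area = |Σ|/2 = |58.2799|/2 = 29.1400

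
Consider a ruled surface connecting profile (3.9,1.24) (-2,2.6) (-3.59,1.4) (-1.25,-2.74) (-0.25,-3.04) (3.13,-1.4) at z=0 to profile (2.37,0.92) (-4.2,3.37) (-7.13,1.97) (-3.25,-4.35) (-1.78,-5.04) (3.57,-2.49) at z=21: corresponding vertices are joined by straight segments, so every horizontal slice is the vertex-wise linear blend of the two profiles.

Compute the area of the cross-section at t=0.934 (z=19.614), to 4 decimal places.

Area at t=0.934: 50.6442

Cross-section at t=0.934: each vertex is (1-t)·p0[i] + t·p1[i].
  v1: (1-0.934)·(3.9,1.24) + 0.934·(2.37,0.92) = (2.4710,0.9411)
  v2: (1-0.934)·(-2,2.6) + 0.934·(-4.2,3.37) = (-4.0548,3.3192)
  v3: (1-0.934)·(-3.59,1.4) + 0.934·(-7.13,1.97) = (-6.8964,1.9324)
  v4: (1-0.934)·(-1.25,-2.74) + 0.934·(-3.25,-4.35) = (-3.1180,-4.2437)
  v5: (1-0.934)·(-0.25,-3.04) + 0.934·(-1.78,-5.04) = (-1.6790,-4.9080)
  v6: (1-0.934)·(3.13,-1.4) + 0.934·(3.57,-2.49) = (3.5410,-2.4181)
Shoelace sum Σ(x_i·y_{i+1} − x_{i+1}·y_i):
  i=1: 2.4710·3.3192 − -4.0548·0.9411 = +12.0177 (running +12.0177)
  i=2: -4.0548·1.9324 − -6.8964·3.3192 = +15.0548 (running +27.0725)
  i=3: -6.8964·-4.2437 − -3.1180·1.9324 = +35.2915 (running +62.3640)
  i=4: -3.1180·-4.9080 − -1.6790·-4.2437 = +8.1778 (running +70.5419)
  i=5: -1.6790·-2.4181 − 3.5410·-4.9080 = +21.4390 (running +91.9809)
  i=6: 3.5410·0.9411 − 2.4710·-2.4181 = +9.3074 (running +101.2883)
Area = |Σ|/2 = |101.2883|/2 = 50.6442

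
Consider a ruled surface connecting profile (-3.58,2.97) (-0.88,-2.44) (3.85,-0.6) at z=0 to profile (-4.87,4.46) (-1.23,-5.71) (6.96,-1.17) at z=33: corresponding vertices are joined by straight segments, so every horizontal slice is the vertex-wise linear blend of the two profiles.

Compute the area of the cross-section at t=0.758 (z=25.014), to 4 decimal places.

Area at t=0.758: 39.7851

Cross-section at t=0.758: each vertex is (1-t)·p0[i] + t·p1[i].
  v1: (1-0.758)·(-3.58,2.97) + 0.758·(-4.87,4.46) = (-4.5578,4.0994)
  v2: (1-0.758)·(-0.88,-2.44) + 0.758·(-1.23,-5.71) = (-1.1453,-4.9187)
  v3: (1-0.758)·(3.85,-0.6) + 0.758·(6.96,-1.17) = (6.2074,-1.0321)
Shoelace sum Σ(x_i·y_{i+1} − x_{i+1}·y_i):
  i=1: -4.5578·-4.9187 − -1.1453·4.0994 = +27.1134 (running +27.1134)
  i=2: -1.1453·-1.0321 − 6.2074·-4.9187 = +31.7140 (running +58.8274)
  i=3: 6.2074·4.0994 − -4.5578·-1.0321 = +20.7427 (running +79.5702)
Area = |Σ|/2 = |79.5702|/2 = 39.7851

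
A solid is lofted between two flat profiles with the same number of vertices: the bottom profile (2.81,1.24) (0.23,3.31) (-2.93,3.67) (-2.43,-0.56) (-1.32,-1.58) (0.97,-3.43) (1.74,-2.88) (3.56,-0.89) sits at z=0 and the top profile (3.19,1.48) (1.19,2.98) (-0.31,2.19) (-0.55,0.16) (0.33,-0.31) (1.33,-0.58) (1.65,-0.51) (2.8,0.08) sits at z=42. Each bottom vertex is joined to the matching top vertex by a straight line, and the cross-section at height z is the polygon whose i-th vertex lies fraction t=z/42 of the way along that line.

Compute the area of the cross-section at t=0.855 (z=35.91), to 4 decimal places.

Cross-section at t=0.855: each vertex is (1-t)·p0[i] + t·p1[i].
  v1: (1-0.855)·(2.81,1.24) + 0.855·(3.19,1.48) = (3.1349,1.4452)
  v2: (1-0.855)·(0.23,3.31) + 0.855·(1.19,2.98) = (1.0508,3.0278)
  v3: (1-0.855)·(-2.93,3.67) + 0.855·(-0.31,2.19) = (-0.6899,2.4046)
  v4: (1-0.855)·(-2.43,-0.56) + 0.855·(-0.55,0.16) = (-0.8226,0.0556)
  v5: (1-0.855)·(-1.32,-1.58) + 0.855·(0.33,-0.31) = (0.0907,-0.4942)
  v6: (1-0.855)·(0.97,-3.43) + 0.855·(1.33,-0.58) = (1.2778,-0.9932)
  v7: (1-0.855)·(1.74,-2.88) + 0.855·(1.65,-0.51) = (1.6630,-0.8537)
  v8: (1-0.855)·(3.56,-0.89) + 0.855·(2.8,0.08) = (2.9102,-0.0607)
Shoelace sum Σ(x_i·y_{i+1} − x_{i+1}·y_i):
  i=1: 3.1349·3.0278 − 1.0508·1.4452 = +7.9734 (running +7.9734)
  i=2: 1.0508·2.4046 − -0.6899·3.0278 = +4.6157 (running +12.5891)
  i=3: -0.6899·0.0556 − -0.8226·2.4046 = +1.9397 (running +14.5287)
  i=4: -0.8226·-0.4942 − 0.0907·0.0556 = +0.4014 (running +14.9302)
  i=5: 0.0907·-0.9932 − 1.2778·-0.4942 = +0.5413 (running +15.4715)
  i=6: 1.2778·-0.8537 − 1.6630·-0.9932 = +0.5610 (running +16.0325)
  i=7: 1.6630·-0.0607 − 2.9102·-0.8537 = +2.3834 (running +18.4159)
  i=8: 2.9102·1.4452 − 3.1349·-0.0607 = +4.3960 (running +22.8119)
Area = |Σ|/2 = |22.8119|/2 = 11.4059

Area at t=0.855: 11.4059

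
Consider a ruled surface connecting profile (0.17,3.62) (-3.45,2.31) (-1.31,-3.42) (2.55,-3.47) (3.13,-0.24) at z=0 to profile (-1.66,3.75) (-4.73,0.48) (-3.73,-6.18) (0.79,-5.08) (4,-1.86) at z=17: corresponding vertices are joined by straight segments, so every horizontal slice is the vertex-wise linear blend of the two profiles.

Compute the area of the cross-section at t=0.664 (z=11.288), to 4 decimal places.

Cross-section at t=0.664: each vertex is (1-t)·p0[i] + t·p1[i].
  v1: (1-0.664)·(0.17,3.62) + 0.664·(-1.66,3.75) = (-1.0451,3.7063)
  v2: (1-0.664)·(-3.45,2.31) + 0.664·(-4.73,0.48) = (-4.2999,1.0949)
  v3: (1-0.664)·(-1.31,-3.42) + 0.664·(-3.73,-6.18) = (-2.9169,-5.2526)
  v4: (1-0.664)·(2.55,-3.47) + 0.664·(0.79,-5.08) = (1.3814,-4.5390)
  v5: (1-0.664)·(3.13,-0.24) + 0.664·(4,-1.86) = (3.7077,-1.3157)
Shoelace sum Σ(x_i·y_{i+1} − x_{i+1}·y_i):
  i=1: -1.0451·1.0949 − -4.2999·3.7063 = +14.7926 (running +14.7926)
  i=2: -4.2999·-5.2526 − -2.9169·1.0949 = +25.7796 (running +40.5722)
  i=3: -2.9169·-4.5390 − 1.3814·-5.2526 = +20.4956 (running +61.0678)
  i=4: 1.3814·-1.3157 − 3.7077·-4.5390 = +15.0119 (running +76.0797)
  i=5: 3.7077·3.7063 − -1.0451·-1.3157 = +12.3668 (running +88.4465)
Area = |Σ|/2 = |88.4465|/2 = 44.2232

Area at t=0.664: 44.2232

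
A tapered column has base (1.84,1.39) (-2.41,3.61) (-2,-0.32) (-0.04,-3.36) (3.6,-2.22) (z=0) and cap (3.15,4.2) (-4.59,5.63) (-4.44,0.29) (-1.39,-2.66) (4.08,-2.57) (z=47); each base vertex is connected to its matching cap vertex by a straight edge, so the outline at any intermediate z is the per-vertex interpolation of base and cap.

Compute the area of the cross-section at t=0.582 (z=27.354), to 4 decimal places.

Cross-section at t=0.582: each vertex is (1-t)·p0[i] + t·p1[i].
  v1: (1-0.582)·(1.84,1.39) + 0.582·(3.15,4.2) = (2.6024,3.0254)
  v2: (1-0.582)·(-2.41,3.61) + 0.582·(-4.59,5.63) = (-3.6788,4.7856)
  v3: (1-0.582)·(-2,-0.32) + 0.582·(-4.44,0.29) = (-3.4201,0.0350)
  v4: (1-0.582)·(-0.04,-3.36) + 0.582·(-1.39,-2.66) = (-0.8257,-2.9526)
  v5: (1-0.582)·(3.6,-2.22) + 0.582·(4.08,-2.57) = (3.8794,-2.4237)
Shoelace sum Σ(x_i·y_{i+1} − x_{i+1}·y_i):
  i=1: 2.6024·4.7856 − -3.6788·3.0254 = +23.5840 (running +23.5840)
  i=2: -3.6788·0.0350 − -3.4201·4.7856 = +16.2384 (running +39.8225)
  i=3: -3.4201·-2.9526 − -0.8257·0.0350 = +10.1270 (running +49.9495)
  i=4: -0.8257·-2.4237 − 3.8794·-2.9526 = +13.4554 (running +63.4050)
  i=5: 3.8794·3.0254 − 2.6024·-2.4237 = +18.0442 (running +81.4492)
Area = |Σ|/2 = |81.4492|/2 = 40.7246

Area at t=0.582: 40.7246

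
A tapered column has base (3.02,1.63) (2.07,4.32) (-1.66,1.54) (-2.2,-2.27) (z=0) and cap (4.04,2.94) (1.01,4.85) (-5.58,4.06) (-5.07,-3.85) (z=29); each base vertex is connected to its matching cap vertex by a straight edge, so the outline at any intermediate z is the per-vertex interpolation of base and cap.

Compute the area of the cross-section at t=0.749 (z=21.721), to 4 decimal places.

Cross-section at t=0.749: each vertex is (1-t)·p0[i] + t·p1[i].
  v1: (1-0.749)·(3.02,1.63) + 0.749·(4.04,2.94) = (3.7840,2.6112)
  v2: (1-0.749)·(2.07,4.32) + 0.749·(1.01,4.85) = (1.2761,4.7170)
  v3: (1-0.749)·(-1.66,1.54) + 0.749·(-5.58,4.06) = (-4.5961,3.4275)
  v4: (1-0.749)·(-2.2,-2.27) + 0.749·(-5.07,-3.85) = (-4.3496,-3.4534)
Shoelace sum Σ(x_i·y_{i+1} − x_{i+1}·y_i):
  i=1: 3.7840·4.7170 − 1.2761·2.6112 = +14.5169 (running +14.5169)
  i=2: 1.2761·3.4275 − -4.5961·4.7170 = +26.0532 (running +40.5701)
  i=3: -4.5961·-3.4534 − -4.3496·3.4275 = +30.7805 (running +71.3506)
  i=4: -4.3496·2.6112 − 3.7840·-3.4534 = +1.7100 (running +73.0606)
Area = |Σ|/2 = |73.0606|/2 = 36.5303

Area at t=0.749: 36.5303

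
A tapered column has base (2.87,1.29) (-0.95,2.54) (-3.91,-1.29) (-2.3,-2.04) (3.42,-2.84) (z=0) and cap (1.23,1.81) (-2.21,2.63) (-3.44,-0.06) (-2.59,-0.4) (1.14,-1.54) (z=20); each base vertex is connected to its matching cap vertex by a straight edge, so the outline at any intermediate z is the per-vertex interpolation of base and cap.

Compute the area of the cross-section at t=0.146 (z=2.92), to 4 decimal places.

Area at t=0.146: 23.3010

Cross-section at t=0.146: each vertex is (1-t)·p0[i] + t·p1[i].
  v1: (1-0.146)·(2.87,1.29) + 0.146·(1.23,1.81) = (2.6306,1.3659)
  v2: (1-0.146)·(-0.95,2.54) + 0.146·(-2.21,2.63) = (-1.1340,2.5531)
  v3: (1-0.146)·(-3.91,-1.29) + 0.146·(-3.44,-0.06) = (-3.8414,-1.1104)
  v4: (1-0.146)·(-2.3,-2.04) + 0.146·(-2.59,-0.4) = (-2.3423,-1.8006)
  v5: (1-0.146)·(3.42,-2.84) + 0.146·(1.14,-1.54) = (3.0871,-2.6502)
Shoelace sum Σ(x_i·y_{i+1} − x_{i+1}·y_i):
  i=1: 2.6306·2.5531 − -1.1340·1.3659 = +8.2651 (running +8.2651)
  i=2: -1.1340·-1.1104 − -3.8414·2.5531 = +11.0668 (running +19.3318)
  i=3: -3.8414·-1.8006 − -2.3423·-1.1104 = +4.3157 (running +23.6475)
  i=4: -2.3423·-2.6502 − 3.0871·-1.8006 = +11.7662 (running +35.4137)
  i=5: 3.0871·1.3659 − 2.6306·-2.6502 = +11.1883 (running +46.6020)
Area = |Σ|/2 = |46.6020|/2 = 23.3010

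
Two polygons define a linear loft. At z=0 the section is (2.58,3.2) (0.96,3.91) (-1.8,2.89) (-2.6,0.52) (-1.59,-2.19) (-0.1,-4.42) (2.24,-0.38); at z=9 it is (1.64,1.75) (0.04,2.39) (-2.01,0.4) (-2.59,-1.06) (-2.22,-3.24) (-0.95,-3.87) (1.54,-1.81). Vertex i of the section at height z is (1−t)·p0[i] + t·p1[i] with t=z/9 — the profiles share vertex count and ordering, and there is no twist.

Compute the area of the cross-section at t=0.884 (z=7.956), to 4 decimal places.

Cross-section at t=0.884: each vertex is (1-t)·p0[i] + t·p1[i].
  v1: (1-0.884)·(2.58,3.2) + 0.884·(1.64,1.75) = (1.7490,1.9182)
  v2: (1-0.884)·(0.96,3.91) + 0.884·(0.04,2.39) = (0.1467,2.5663)
  v3: (1-0.884)·(-1.8,2.89) + 0.884·(-2.01,0.4) = (-1.9856,0.6888)
  v4: (1-0.884)·(-2.6,0.52) + 0.884·(-2.59,-1.06) = (-2.5912,-0.8767)
  v5: (1-0.884)·(-1.59,-2.19) + 0.884·(-2.22,-3.24) = (-2.1469,-3.1182)
  v6: (1-0.884)·(-0.1,-4.42) + 0.884·(-0.95,-3.87) = (-0.8514,-3.9338)
  v7: (1-0.884)·(2.24,-0.38) + 0.884·(1.54,-1.81) = (1.6212,-1.6441)
Shoelace sum Σ(x_i·y_{i+1} − x_{i+1}·y_i):
  i=1: 1.7490·2.5663 − 0.1467·1.9182 = +4.2072 (running +4.2072)
  i=2: 0.1467·0.6888 − -1.9856·2.5663 = +5.1969 (running +9.4040)
  i=3: -1.9856·-0.8767 − -2.5912·0.6888 = +3.5257 (running +12.9298)
  i=4: -2.5912·-3.1182 − -2.1469·-0.8767 = +6.1975 (running +19.1273)
  i=5: -2.1469·-3.9338 − -0.8514·-3.1182 = +5.7907 (running +24.9180)
  i=6: -0.8514·-1.6441 − 1.6212·-3.9338 = +7.7773 (running +32.6953)
  i=7: 1.6212·1.9182 − 1.7490·-1.6441 = +5.9854 (running +38.6807)
Area = |Σ|/2 = |38.6807|/2 = 19.3403

Area at t=0.884: 19.3403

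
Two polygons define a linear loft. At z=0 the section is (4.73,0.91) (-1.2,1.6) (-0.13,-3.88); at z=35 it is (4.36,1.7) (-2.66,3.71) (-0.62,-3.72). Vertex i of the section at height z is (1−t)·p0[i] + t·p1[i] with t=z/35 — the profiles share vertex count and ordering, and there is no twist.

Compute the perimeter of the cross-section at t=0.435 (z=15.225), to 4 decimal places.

Cross-section at t=0.435: each vertex is (1-t)·p0[i] + t·p1[i].
  v1: (1-0.435)·(4.73,0.91) + 0.435·(4.36,1.7) = (4.5690,1.2536)
  v2: (1-0.435)·(-1.2,1.6) + 0.435·(-2.66,3.71) = (-1.8351,2.5179)
  v3: (1-0.435)·(-0.13,-3.88) + 0.435·(-0.62,-3.72) = (-0.3432,-3.8104)
Perimeter = Σ |v_{i+1} − v_i|:
  edge 1→2: √(-6.4041² + 1.2642²) = 6.5277 (running 6.5277)
  edge 2→3: √(1.4919² + -6.3282²) = 6.5017 (running 13.0295)
  edge 3→1: √(4.9122² + 5.0640²) = 7.0551 (running 20.0846)
Perimeter = 20.0846

Perimeter at t=0.435: 20.0846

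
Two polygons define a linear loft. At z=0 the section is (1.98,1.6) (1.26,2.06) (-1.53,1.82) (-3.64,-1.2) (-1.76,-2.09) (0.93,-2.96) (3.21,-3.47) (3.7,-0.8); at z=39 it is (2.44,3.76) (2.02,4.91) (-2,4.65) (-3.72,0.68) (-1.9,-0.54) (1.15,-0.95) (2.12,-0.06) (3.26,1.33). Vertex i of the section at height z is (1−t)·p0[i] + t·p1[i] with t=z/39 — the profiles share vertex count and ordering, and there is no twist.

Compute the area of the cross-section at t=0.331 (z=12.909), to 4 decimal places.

Cross-section at t=0.331: each vertex is (1-t)·p0[i] + t·p1[i].
  v1: (1-0.331)·(1.98,1.6) + 0.331·(2.44,3.76) = (2.1323,2.3150)
  v2: (1-0.331)·(1.26,2.06) + 0.331·(2.02,4.91) = (1.5116,3.0034)
  v3: (1-0.331)·(-1.53,1.82) + 0.331·(-2,4.65) = (-1.6856,2.7567)
  v4: (1-0.331)·(-3.64,-1.2) + 0.331·(-3.72,0.68) = (-3.6665,-0.5777)
  v5: (1-0.331)·(-1.76,-2.09) + 0.331·(-1.9,-0.54) = (-1.8063,-1.5770)
  v6: (1-0.331)·(0.93,-2.96) + 0.331·(1.15,-0.95) = (1.0028,-2.2947)
  v7: (1-0.331)·(3.21,-3.47) + 0.331·(2.12,-0.06) = (2.8492,-2.3413)
  v8: (1-0.331)·(3.7,-0.8) + 0.331·(3.26,1.33) = (3.5544,-0.0950)
Shoelace sum Σ(x_i·y_{i+1} − x_{i+1}·y_i):
  i=1: 2.1323·3.0034 − 1.5116·2.3150 = +2.9047 (running +2.9047)
  i=2: 1.5116·2.7567 − -1.6856·3.0034 = +9.2293 (running +12.1340)
  i=3: -1.6856·-0.5777 − -3.6665·2.7567 = +11.0813 (running +23.2153)
  i=4: -3.6665·-1.5770 − -1.8063·-0.5777 = +4.7383 (running +27.9536)
  i=5: -1.8063·-2.2947 − 1.0028·-1.5770 = +5.7264 (running +33.6800)
  i=6: 1.0028·-2.3413 − 2.8492·-2.2947 = +4.1902 (running +37.8702)
  i=7: 2.8492·-0.0950 − 3.5544·-2.3413 = +8.0512 (running +45.9214)
  i=8: 3.5544·2.3150 − 2.1323·-0.0950 = +8.4307 (running +54.3521)
Area = |Σ|/2 = |54.3521|/2 = 27.1760

Area at t=0.331: 27.1760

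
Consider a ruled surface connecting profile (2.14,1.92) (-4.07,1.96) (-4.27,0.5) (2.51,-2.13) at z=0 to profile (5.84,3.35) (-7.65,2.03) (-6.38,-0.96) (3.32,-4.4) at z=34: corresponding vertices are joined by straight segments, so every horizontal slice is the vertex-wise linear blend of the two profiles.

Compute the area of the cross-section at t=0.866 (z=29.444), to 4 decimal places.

Cross-section at t=0.866: each vertex is (1-t)·p0[i] + t·p1[i].
  v1: (1-0.866)·(2.14,1.92) + 0.866·(5.84,3.35) = (5.3442,3.1584)
  v2: (1-0.866)·(-4.07,1.96) + 0.866·(-7.65,2.03) = (-7.1703,2.0206)
  v3: (1-0.866)·(-4.27,0.5) + 0.866·(-6.38,-0.96) = (-6.0973,-0.7644)
  v4: (1-0.866)·(2.51,-2.13) + 0.866·(3.32,-4.4) = (3.2115,-4.0958)
Shoelace sum Σ(x_i·y_{i+1} − x_{i+1}·y_i):
  i=1: 5.3442·2.0206 − -7.1703·3.1584 = +33.4451 (running +33.4451)
  i=2: -7.1703·-0.7644 − -6.0973·2.0206 = +17.8009 (running +51.2460)
  i=3: -6.0973·-4.0958 − 3.2115·-0.7644 = +27.4280 (running +78.6740)
  i=4: 3.2115·3.1584 − 5.3442·-4.0958 = +32.0319 (running +110.7059)
Area = |Σ|/2 = |110.7059|/2 = 55.3529

Area at t=0.866: 55.3529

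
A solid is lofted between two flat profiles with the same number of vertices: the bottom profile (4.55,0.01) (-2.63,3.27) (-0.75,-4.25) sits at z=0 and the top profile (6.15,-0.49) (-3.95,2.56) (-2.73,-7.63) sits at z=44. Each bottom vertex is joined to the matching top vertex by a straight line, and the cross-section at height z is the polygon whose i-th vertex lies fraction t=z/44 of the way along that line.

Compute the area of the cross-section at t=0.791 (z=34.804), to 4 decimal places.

Cross-section at t=0.791: each vertex is (1-t)·p0[i] + t·p1[i].
  v1: (1-0.791)·(4.55,0.01) + 0.791·(6.15,-0.49) = (5.8156,-0.3855)
  v2: (1-0.791)·(-2.63,3.27) + 0.791·(-3.95,2.56) = (-3.6741,2.7084)
  v3: (1-0.791)·(-0.75,-4.25) + 0.791·(-2.73,-7.63) = (-2.3162,-6.9236)
Shoelace sum Σ(x_i·y_{i+1} − x_{i+1}·y_i):
  i=1: 5.8156·2.7084 − -3.6741·-0.3855 = +14.3345 (running +14.3345)
  i=2: -3.6741·-6.9236 − -2.3162·2.7084 = +31.7112 (running +46.0457)
  i=3: -2.3162·-0.3855 − 5.8156·-6.9236 = +41.1577 (running +87.2034)
Area = |Σ|/2 = |87.2034|/2 = 43.6017

Area at t=0.791: 43.6017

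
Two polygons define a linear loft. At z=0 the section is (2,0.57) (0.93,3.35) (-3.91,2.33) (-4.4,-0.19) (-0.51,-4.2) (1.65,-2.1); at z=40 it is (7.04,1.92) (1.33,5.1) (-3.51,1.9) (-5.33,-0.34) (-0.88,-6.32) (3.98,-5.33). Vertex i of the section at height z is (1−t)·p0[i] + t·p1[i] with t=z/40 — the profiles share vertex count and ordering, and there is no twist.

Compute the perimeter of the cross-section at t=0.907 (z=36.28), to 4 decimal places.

Perimeter at t=0.907: 34.0590

Cross-section at t=0.907: each vertex is (1-t)·p0[i] + t·p1[i].
  v1: (1-0.907)·(2,0.57) + 0.907·(7.04,1.92) = (6.5713,1.7945)
  v2: (1-0.907)·(0.93,3.35) + 0.907·(1.33,5.1) = (1.2928,4.9372)
  v3: (1-0.907)·(-3.91,2.33) + 0.907·(-3.51,1.9) = (-3.5472,1.9400)
  v4: (1-0.907)·(-4.4,-0.19) + 0.907·(-5.33,-0.34) = (-5.2435,-0.3261)
  v5: (1-0.907)·(-0.51,-4.2) + 0.907·(-0.88,-6.32) = (-0.8456,-6.1228)
  v6: (1-0.907)·(1.65,-2.1) + 0.907·(3.98,-5.33) = (3.7633,-5.0296)
Perimeter = Σ |v_{i+1} − v_i|:
  edge 1→2: √(-5.2785² + 3.1428²) = 6.1433 (running 6.1433)
  edge 2→3: √(-4.8400² + -2.9973²) = 5.6929 (running 11.8362)
  edge 3→4: √(-1.6963² + -2.2660²) = 2.8306 (running 14.6668)
  edge 4→5: √(4.3979² + -5.7968²) = 7.2763 (running 21.9431)
  edge 5→6: √(4.6089² + 1.0932²) = 4.7368 (running 26.6799)
  edge 6→1: √(2.8080² + 6.8241²) = 7.3792 (running 34.0590)
Perimeter = 34.0590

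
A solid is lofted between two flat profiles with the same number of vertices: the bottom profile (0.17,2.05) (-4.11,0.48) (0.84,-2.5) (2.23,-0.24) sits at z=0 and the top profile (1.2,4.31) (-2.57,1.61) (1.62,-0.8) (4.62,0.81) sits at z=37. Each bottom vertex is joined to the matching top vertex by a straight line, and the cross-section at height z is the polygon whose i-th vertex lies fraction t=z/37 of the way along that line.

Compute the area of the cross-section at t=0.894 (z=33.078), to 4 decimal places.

Cross-section at t=0.894: each vertex is (1-t)·p0[i] + t·p1[i].
  v1: (1-0.894)·(0.17,2.05) + 0.894·(1.2,4.31) = (1.0908,4.0704)
  v2: (1-0.894)·(-4.11,0.48) + 0.894·(-2.57,1.61) = (-2.7332,1.4902)
  v3: (1-0.894)·(0.84,-2.5) + 0.894·(1.62,-0.8) = (1.5373,-0.9802)
  v4: (1-0.894)·(2.23,-0.24) + 0.894·(4.62,0.81) = (4.3667,0.6987)
Shoelace sum Σ(x_i·y_{i+1} − x_{i+1}·y_i):
  i=1: 1.0908·1.4902 − -2.7332·4.0704 = +12.7511 (running +12.7511)
  i=2: -2.7332·-0.9802 − 1.5373·1.4902 = +0.3882 (running +13.1392)
  i=3: 1.5373·0.6987 − 4.3667·-0.9802 = +5.3543 (running +18.4936)
  i=4: 4.3667·4.0704 − 1.0908·0.6987 = +17.0121 (running +35.5056)
Area = |Σ|/2 = |35.5056|/2 = 17.7528

Area at t=0.894: 17.7528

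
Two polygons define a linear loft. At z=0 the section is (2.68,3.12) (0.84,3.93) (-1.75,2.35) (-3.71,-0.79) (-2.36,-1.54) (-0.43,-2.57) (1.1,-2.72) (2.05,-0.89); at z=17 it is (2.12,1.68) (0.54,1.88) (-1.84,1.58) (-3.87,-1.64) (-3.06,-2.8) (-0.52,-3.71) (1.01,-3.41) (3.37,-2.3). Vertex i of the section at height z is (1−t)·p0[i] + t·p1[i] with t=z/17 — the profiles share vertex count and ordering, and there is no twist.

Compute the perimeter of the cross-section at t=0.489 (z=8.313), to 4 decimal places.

Perimeter at t=0.489: 19.8232

Cross-section at t=0.489: each vertex is (1-t)·p0[i] + t·p1[i].
  v1: (1-0.489)·(2.68,3.12) + 0.489·(2.12,1.68) = (2.4062,2.4158)
  v2: (1-0.489)·(0.84,3.93) + 0.489·(0.54,1.88) = (0.6933,2.9276)
  v3: (1-0.489)·(-1.75,2.35) + 0.489·(-1.84,1.58) = (-1.7940,1.9735)
  v4: (1-0.489)·(-3.71,-0.79) + 0.489·(-3.87,-1.64) = (-3.7882,-1.2056)
  v5: (1-0.489)·(-2.36,-1.54) + 0.489·(-3.06,-2.8) = (-2.7023,-2.1561)
  v6: (1-0.489)·(-0.43,-2.57) + 0.489·(-0.52,-3.71) = (-0.4740,-3.1275)
  v7: (1-0.489)·(1.1,-2.72) + 0.489·(1.01,-3.41) = (1.0560,-3.0574)
  v8: (1-0.489)·(2.05,-0.89) + 0.489·(3.37,-2.3) = (2.6955,-1.5795)
Perimeter = Σ |v_{i+1} − v_i|:
  edge 1→2: √(-1.7129² + 0.5117²) = 1.7877 (running 1.7877)
  edge 2→3: √(-2.4873² + -0.9541²) = 2.6640 (running 4.4517)
  edge 3→4: √(-1.9942² + -3.1791²) = 3.7528 (running 8.2045)
  edge 4→5: √(1.0859² + -0.9505²) = 1.4432 (running 9.6477)
  edge 5→6: √(2.2283² + -0.9713²) = 2.4308 (running 12.0785)
  edge 6→7: √(1.5300² + 0.0701²) = 1.5316 (running 13.6101)
  edge 7→8: √(1.6395² + 1.4779²) = 2.2073 (running 15.8174)
  edge 8→1: √(-0.2893² + 3.9953²) = 4.0058 (running 19.8232)
Perimeter = 19.8232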